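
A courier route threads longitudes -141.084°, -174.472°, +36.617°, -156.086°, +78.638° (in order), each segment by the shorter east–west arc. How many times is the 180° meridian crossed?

3

Leg 1: -141.084° → -174.472°, shortest Δλ = -33.388° (west) — does not cross 180°.
Leg 2: -174.472° → +36.617°, shortest Δλ = -148.911° (west) — crosses 180°.
Leg 3: +36.617° → -156.086°, shortest Δλ = 167.297° (east) — crosses 180°.
Leg 4: -156.086° → +78.638°, shortest Δλ = -125.276° (west) — crosses 180°.
Total crossings: 3.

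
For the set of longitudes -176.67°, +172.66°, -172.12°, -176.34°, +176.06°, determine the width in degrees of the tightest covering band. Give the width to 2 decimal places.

Sort the longitudes: -176.67°, -176.34°, -172.12°, +172.66°, +176.06°.
Eastward gaps between consecutive values (wrapping around): 0.33°, 4.22°, 344.78°, 3.40°, 7.27°.
Largest gap = 344.78° ⇒ minimal covering band is its complement: 360° − 344.78° = 15.22°.
Band runs from +172.66° eastward to -172.12°, crossing the antimeridian.

15.22°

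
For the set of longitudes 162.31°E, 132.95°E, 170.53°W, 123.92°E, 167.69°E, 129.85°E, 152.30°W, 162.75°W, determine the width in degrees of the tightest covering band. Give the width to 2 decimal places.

83.78°

Sort the longitudes: -170.53°, -162.75°, -152.30°, +123.92°, +129.85°, +132.95°, +162.31°, +167.69°.
Eastward gaps between consecutive values (wrapping around): 7.78°, 10.45°, 276.22°, 5.93°, 3.10°, 29.36°, 5.38°, 21.78°.
Largest gap = 276.22° ⇒ minimal covering band is its complement: 360° − 276.22° = 83.78°.
Band runs from +123.92° eastward to -152.30°, crossing the antimeridian.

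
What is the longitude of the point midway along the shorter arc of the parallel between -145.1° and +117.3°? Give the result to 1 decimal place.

+166.1°

Signed shortest Δλ from -145.1° to +117.3° is -97.6°.
Midpoint longitude = -145.1° + (-97.6°)/2 = -145.1° − 48.8° = -193.9°.
Normalise into (−180°, 180°]: +166.1°.
(The naïve average (-145.1 + +117.3)/2 = -13.9° is on the wrong side of the globe.)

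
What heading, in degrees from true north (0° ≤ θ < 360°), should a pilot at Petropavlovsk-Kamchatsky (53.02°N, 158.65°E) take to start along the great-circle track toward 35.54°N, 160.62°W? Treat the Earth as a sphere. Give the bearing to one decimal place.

Δλ = -160.62 − 158.65 = -319.27°; wrapped into (−180°, 180°]: 40.73°.
θ = atan2( sin Δλ · cos φ₂ , cos φ₁ · sin φ₂ − sin φ₁ · cos φ₂ · cos Δλ )
  = atan2(0.53094, -0.14293) = 105.067° → normalised to [0°, 360°): 105.067°.

105.1°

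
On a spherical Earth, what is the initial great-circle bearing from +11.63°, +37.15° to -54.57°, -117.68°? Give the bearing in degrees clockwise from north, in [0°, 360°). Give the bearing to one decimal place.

Δλ = -117.68 − 37.15 = -154.83°.
θ = atan2( sin Δλ · cos φ₂ , cos φ₁ · sin φ₂ − sin φ₁ · cos φ₂ · cos Δλ )
  = atan2(-0.24655, -0.69233) = -160.398° → normalised to [0°, 360°): 199.602°.

199.6°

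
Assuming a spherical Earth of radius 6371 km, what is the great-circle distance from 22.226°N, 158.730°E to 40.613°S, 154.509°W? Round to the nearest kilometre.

Δλ = -154.509 − 158.730 = -313.239°; wrapped into (−180°, 180°]: 46.761°.
Δφ = -40.613 − 22.226 = -62.839°.
a = sin²(Δφ/2) + cos φ₁ · cos φ₂ · sin²(Δλ/2) = 0.382417.
c = 2·atan2(√a, √(1−a)) = 1.33341 rad → d = 6371·c ≈ 8495.14 km.

8495 km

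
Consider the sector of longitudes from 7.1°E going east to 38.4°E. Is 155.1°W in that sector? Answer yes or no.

Band width going east from +7.1° to +38.4°: ((38.4 − 7.1) mod 360) = 31.3°.
Offset of -155.1° east of the west edge: ((-155.1 − 7.1) mod 360) = 197.8°.
197.8° > 31.3° ⇒ outside.

No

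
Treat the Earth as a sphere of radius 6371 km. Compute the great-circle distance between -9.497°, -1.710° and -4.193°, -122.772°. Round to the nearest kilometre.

13310 km

Δλ = -122.772 − -1.710 = -121.062°.
Δφ = -4.193 − -9.497 = 5.304°.
a = sin²(Δφ/2) + cos φ₁ · cos φ₂ · sin²(Δλ/2) = 0.747734.
c = 2·atan2(√a, √(1−a)) = 2.08917 rad → d = 6371·c ≈ 13310.10 km.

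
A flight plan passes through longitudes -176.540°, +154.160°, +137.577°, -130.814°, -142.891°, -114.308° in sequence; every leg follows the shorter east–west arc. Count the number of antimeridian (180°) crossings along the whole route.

2

Leg 1: -176.540° → +154.160°, shortest Δλ = -29.3° (west) — crosses 180°.
Leg 2: +154.160° → +137.577°, shortest Δλ = -16.583° (west) — does not cross 180°.
Leg 3: +137.577° → -130.814°, shortest Δλ = 91.609° (east) — crosses 180°.
Leg 4: -130.814° → -142.891°, shortest Δλ = -12.077° (west) — does not cross 180°.
Leg 5: -142.891° → -114.308°, shortest Δλ = 28.583° (east) — does not cross 180°.
Total crossings: 2.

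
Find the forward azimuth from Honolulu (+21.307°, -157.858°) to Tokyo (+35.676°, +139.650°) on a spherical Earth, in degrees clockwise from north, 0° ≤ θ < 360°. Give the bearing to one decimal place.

299.5°

Δλ = 139.650 − -157.858 = 297.508°; wrapped into (−180°, 180°]: -62.492°.
θ = atan2( sin Δλ · cos φ₂ , cos φ₁ · sin φ₂ − sin φ₁ · cos φ₂ · cos Δλ )
  = atan2(-0.72049, 0.40701) = -60.538° → normalised to [0°, 360°): 299.462°.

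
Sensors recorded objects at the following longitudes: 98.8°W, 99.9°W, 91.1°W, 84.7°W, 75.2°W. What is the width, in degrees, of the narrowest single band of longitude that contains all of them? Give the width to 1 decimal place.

24.7°

Sort the longitudes: -99.9°, -98.8°, -91.1°, -84.7°, -75.2°.
Eastward gaps between consecutive values (wrapping around): 1.1°, 7.7°, 6.4°, 9.5°, 335.3°.
Largest gap = 335.3° ⇒ minimal covering band is its complement: 360° − 335.3° = 24.7°.
Band runs from -99.9° eastward to -75.2°.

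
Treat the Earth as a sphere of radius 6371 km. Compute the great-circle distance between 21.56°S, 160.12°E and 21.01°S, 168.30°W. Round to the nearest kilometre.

3267 km

Δλ = -168.30 − 160.12 = -328.42°; wrapped into (−180°, 180°]: 31.58°.
Δφ = -21.01 − -21.56 = 0.55°.
a = sin²(Δφ/2) + cos φ₁ · cos φ₂ · sin²(Δλ/2) = 0.064309.
c = 2·atan2(√a, √(1−a)) = 0.51278 rad → d = 6371·c ≈ 3266.95 km.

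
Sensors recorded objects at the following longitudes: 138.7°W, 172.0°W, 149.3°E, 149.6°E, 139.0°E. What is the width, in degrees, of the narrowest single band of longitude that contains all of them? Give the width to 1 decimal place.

Sort the longitudes: -172.0°, -138.7°, +139.0°, +149.3°, +149.6°.
Eastward gaps between consecutive values (wrapping around): 33.3°, 277.7°, 10.3°, 0.3°, 38.4°.
Largest gap = 277.7° ⇒ minimal covering band is its complement: 360° − 277.7° = 82.3°.
Band runs from +139.0° eastward to -138.7°, crossing the antimeridian.

82.3°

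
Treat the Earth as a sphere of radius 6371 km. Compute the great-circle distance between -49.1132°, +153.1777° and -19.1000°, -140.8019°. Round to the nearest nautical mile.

Δλ = -140.8019 − 153.1777 = -293.9796°; wrapped into (−180°, 180°]: 66.0204°.
Δφ = -19.1000 − -49.1132 = 30.0132°.
a = sin²(Δφ/2) + cos φ₁ · cos φ₂ · sin²(Δλ/2) = 0.250622.
c = 2·atan2(√a, √(1−a)) = 1.04863 rad → d = 6371·c ≈ 6680.84 km ≈ 3607.36 nmi.

3607 nmi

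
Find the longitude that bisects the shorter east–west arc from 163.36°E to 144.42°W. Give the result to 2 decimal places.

Signed shortest Δλ from +163.36° to -144.42° is +52.22°.
Midpoint longitude = +163.36° + (+52.22°)/2 = +163.36° + 26.11° = +189.47°.
Normalise into (−180°, 180°]: -170.53°.
(The naïve average (+163.36 + -144.42)/2 = 9.47° is on the wrong side of the globe.)

170.53°W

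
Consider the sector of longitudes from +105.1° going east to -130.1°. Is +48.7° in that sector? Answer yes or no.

No

Band width going east from +105.1° to -130.1°: ((-130.1 − 105.1) mod 360) = 124.8°.
Offset of +48.7° east of the west edge: ((48.7 − 105.1) mod 360) = 303.6°.
303.6° > 124.8° ⇒ outside.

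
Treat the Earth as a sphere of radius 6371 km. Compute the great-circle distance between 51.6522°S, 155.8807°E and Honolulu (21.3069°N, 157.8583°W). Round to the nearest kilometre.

Δλ = -157.8583 − 155.8807 = -313.7390°; wrapped into (−180°, 180°]: 46.2610°.
Δφ = 21.3069 − -51.6522 = 72.9591°.
a = sin²(Δφ/2) + cos φ₁ · cos φ₂ · sin²(Δλ/2) = 0.442670.
c = 2·atan2(√a, √(1−a)) = 1.45588 rad → d = 6371·c ≈ 9275.43 km.

9275 km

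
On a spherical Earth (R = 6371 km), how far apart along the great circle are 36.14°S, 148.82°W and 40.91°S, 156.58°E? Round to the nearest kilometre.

Δλ = 156.58 − -148.82 = 305.40°; wrapped into (−180°, 180°]: -54.60°.
Δφ = -40.91 − -36.14 = -4.77°.
a = sin²(Δφ/2) + cos φ₁ · cos φ₂ · sin²(Δλ/2) = 0.130118.
c = 2·atan2(√a, √(1−a)) = 0.73808 rad → d = 6371·c ≈ 4702.29 km.

4702 km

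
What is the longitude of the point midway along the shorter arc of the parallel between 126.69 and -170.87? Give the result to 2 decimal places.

Signed shortest Δλ from +126.69° to -170.87° is +62.44°.
Midpoint longitude = +126.69° + (+62.44°)/2 = +126.69° + 31.22° = +157.91°.
(The naïve average (+126.69 + -170.87)/2 = -22.09° is on the wrong side of the globe.)

+157.91°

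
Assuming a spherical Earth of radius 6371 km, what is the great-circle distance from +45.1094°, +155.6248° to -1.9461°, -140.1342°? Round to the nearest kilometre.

8183 km

Δλ = -140.1342 − 155.6248 = -295.7590°; wrapped into (−180°, 180°]: 64.2410°.
Δφ = -1.9461 − 45.1094 = -47.0555°.
a = sin²(Δφ/2) + cos φ₁ · cos φ₂ · sin²(Δλ/2) = 0.358762.
c = 2·atan2(√a, √(1−a)) = 1.28442 rad → d = 6371·c ≈ 8183.05 km.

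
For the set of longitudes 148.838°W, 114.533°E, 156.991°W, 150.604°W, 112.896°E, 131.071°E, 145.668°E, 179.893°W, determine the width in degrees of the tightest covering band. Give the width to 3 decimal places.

98.266°

Sort the longitudes: -179.893°, -156.991°, -150.604°, -148.838°, +112.896°, +114.533°, +131.071°, +145.668°.
Eastward gaps between consecutive values (wrapping around): 22.902°, 6.387°, 1.766°, 261.734°, 1.637°, 16.538°, 14.597°, 34.439°.
Largest gap = 261.734° ⇒ minimal covering band is its complement: 360° − 261.734° = 98.266°.
Band runs from +112.896° eastward to -148.838°, crossing the antimeridian.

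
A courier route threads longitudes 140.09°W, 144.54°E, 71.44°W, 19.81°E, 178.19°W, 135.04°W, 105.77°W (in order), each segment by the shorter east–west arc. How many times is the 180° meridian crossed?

3

Leg 1: -140.09° → +144.54°, shortest Δλ = -75.37° (west) — crosses 180°.
Leg 2: +144.54° → -71.44°, shortest Δλ = 144.02° (east) — crosses 180°.
Leg 3: -71.44° → +19.81°, shortest Δλ = 91.25° (east) — does not cross 180°.
Leg 4: +19.81° → -178.19°, shortest Δλ = 162.0° (east) — crosses 180°.
Leg 5: -178.19° → -135.04°, shortest Δλ = 43.15° (east) — does not cross 180°.
Leg 6: -135.04° → -105.77°, shortest Δλ = 29.27° (east) — does not cross 180°.
Total crossings: 3.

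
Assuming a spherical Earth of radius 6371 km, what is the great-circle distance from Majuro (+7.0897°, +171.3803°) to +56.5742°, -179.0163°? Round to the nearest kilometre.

5566 km

Δλ = -179.0163 − 171.3803 = -350.3966°; wrapped into (−180°, 180°]: 9.6034°.
Δφ = 56.5742 − 7.0897 = 49.4845°.
a = sin²(Δφ/2) + cos φ₁ · cos φ₂ · sin²(Δλ/2) = 0.179003.
c = 2·atan2(√a, √(1−a)) = 0.87370 rad → d = 6371·c ≈ 5566.35 km.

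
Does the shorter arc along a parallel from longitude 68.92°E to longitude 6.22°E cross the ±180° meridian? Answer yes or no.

Signed shortest Δλ = ((6.22 − 68.92 + 180) mod 360) − 180 = -62.7°.
Going west by 62.7° from +68.92° reaches +6.22° without touching 180°.

No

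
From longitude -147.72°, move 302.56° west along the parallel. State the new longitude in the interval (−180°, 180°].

Start at -147.72°; shift −302.56° → -450.28°.
-450.28° lies outside (−180°, 180°]; add 360° → -90.28°.

-90.28°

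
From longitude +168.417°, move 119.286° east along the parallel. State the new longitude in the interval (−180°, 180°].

-72.297°

Start at +168.417°; shift +119.286° → +287.703°.
+287.703° lies outside (−180°, 180°]; subtract 360° → -72.297°.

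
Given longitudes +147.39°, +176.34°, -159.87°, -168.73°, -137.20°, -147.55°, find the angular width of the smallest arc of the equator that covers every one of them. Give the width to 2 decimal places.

75.41°

Sort the longitudes: -168.73°, -159.87°, -147.55°, -137.20°, +147.39°, +176.34°.
Eastward gaps between consecutive values (wrapping around): 8.86°, 12.32°, 10.35°, 284.59°, 28.95°, 14.93°.
Largest gap = 284.59° ⇒ minimal covering band is its complement: 360° − 284.59° = 75.41°.
Band runs from +147.39° eastward to -137.20°, crossing the antimeridian.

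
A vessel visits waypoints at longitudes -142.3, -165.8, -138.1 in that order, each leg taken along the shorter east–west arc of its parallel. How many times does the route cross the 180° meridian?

0

Leg 1: -142.3° → -165.8°, shortest Δλ = -23.5° (west) — does not cross 180°.
Leg 2: -165.8° → -138.1°, shortest Δλ = 27.7° (east) — does not cross 180°.
Total crossings: 0.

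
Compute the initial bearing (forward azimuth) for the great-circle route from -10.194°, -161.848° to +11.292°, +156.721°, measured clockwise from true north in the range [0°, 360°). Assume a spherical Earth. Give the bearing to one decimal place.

296.5°

Δλ = 156.721 − -161.848 = 318.569°; wrapped into (−180°, 180°]: -41.431°.
θ = atan2( sin Δλ · cos φ₂ , cos φ₁ · sin φ₂ − sin φ₁ · cos φ₂ · cos Δλ )
  = atan2(-0.64891, 0.32284) = -63.549° → normalised to [0°, 360°): 296.451°.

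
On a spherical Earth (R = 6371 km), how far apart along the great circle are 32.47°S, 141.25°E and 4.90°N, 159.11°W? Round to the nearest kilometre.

Δλ = -159.11 − 141.25 = -300.36°; wrapped into (−180°, 180°]: 59.64°.
Δφ = 4.90 − -32.47 = 37.37°.
a = sin²(Δφ/2) + cos φ₁ · cos φ₂ · sin²(Δλ/2) = 0.310498.
c = 2·atan2(√a, √(1−a)) = 1.18208 rad → d = 6371·c ≈ 7531.01 km.

7531 km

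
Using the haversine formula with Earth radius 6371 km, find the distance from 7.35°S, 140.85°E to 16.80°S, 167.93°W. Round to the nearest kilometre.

Δλ = -167.93 − 140.85 = -308.78°; wrapped into (−180°, 180°]: 51.22°.
Δφ = -16.80 − -7.35 = -9.45°.
a = sin²(Δφ/2) + cos φ₁ · cos φ₂ · sin²(Δλ/2) = 0.184176.
c = 2·atan2(√a, √(1−a)) = 0.88712 rad → d = 6371·c ≈ 5651.83 km.

5652 km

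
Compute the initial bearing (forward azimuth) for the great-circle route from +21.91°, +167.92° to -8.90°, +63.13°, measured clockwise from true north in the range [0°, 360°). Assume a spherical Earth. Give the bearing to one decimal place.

Δλ = 63.13 − 167.92 = -104.79°.
θ = atan2( sin Δλ · cos φ₂ , cos φ₁ · sin φ₂ − sin φ₁ · cos φ₂ · cos Δλ )
  = atan2(-0.95523, -0.04943) = -92.962° → normalised to [0°, 360°): 267.038°.

267.0°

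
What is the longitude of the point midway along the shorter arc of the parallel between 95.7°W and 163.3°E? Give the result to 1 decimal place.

Signed shortest Δλ from -95.7° to +163.3° is -101.0°.
Midpoint longitude = -95.7° + (-101.0°)/2 = -95.7° − 50.5° = -146.2°.
(The naïve average (-95.7 + +163.3)/2 = 33.8° is on the wrong side of the globe.)

146.2°W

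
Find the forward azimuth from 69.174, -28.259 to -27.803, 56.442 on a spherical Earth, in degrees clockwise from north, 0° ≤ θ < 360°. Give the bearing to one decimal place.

105.4°

Δλ = 56.442 − -28.259 = 84.701°.
θ = atan2( sin Δλ · cos φ₂ , cos φ₁ · sin φ₂ − sin φ₁ · cos φ₂ · cos Δλ )
  = atan2(0.88078, -0.24219) = 105.375° → normalised to [0°, 360°): 105.375°.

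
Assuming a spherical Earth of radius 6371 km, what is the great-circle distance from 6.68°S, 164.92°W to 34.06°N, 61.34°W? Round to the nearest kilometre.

11672 km

Δλ = -61.34 − -164.92 = 103.58°.
Δφ = 34.06 − -6.68 = 40.74°.
a = sin²(Δφ/2) + cos φ₁ · cos φ₂ · sin²(Δλ/2) = 0.629175.
c = 2·atan2(√a, √(1−a)) = 1.83211 rad → d = 6371·c ≈ 11672.38 km.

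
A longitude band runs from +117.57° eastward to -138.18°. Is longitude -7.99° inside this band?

Band width going east from +117.57° to -138.18°: ((-138.18 − 117.57) mod 360) = 104.25°.
Offset of -7.99° east of the west edge: ((-7.99 − 117.57) mod 360) = 234.44°.
234.44° > 104.25° ⇒ outside.

No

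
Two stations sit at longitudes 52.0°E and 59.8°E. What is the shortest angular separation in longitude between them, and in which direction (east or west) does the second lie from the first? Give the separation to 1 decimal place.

7.8° east

Raw difference: 59.8 − 52.0 = 7.8°.
Normalise into (−180°, 180°]: 7.8° stays 7.8°.
Positive ⇒ the second point lies to the east; separation 7.8°.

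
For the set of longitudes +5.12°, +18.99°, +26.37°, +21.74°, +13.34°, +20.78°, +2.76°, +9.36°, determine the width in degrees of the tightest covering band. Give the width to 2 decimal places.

Sort the longitudes: +2.76°, +5.12°, +9.36°, +13.34°, +18.99°, +20.78°, +21.74°, +26.37°.
Eastward gaps between consecutive values (wrapping around): 2.36°, 4.24°, 3.98°, 5.65°, 1.79°, 0.96°, 4.63°, 336.39°.
Largest gap = 336.39° ⇒ minimal covering band is its complement: 360° − 336.39° = 23.61°.
Band runs from +2.76° eastward to +26.37°.

23.61°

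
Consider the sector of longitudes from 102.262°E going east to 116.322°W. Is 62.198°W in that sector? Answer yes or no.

Band width going east from +102.262° to -116.322°: ((-116.322 − 102.262) mod 360) = 141.416°.
Offset of -62.198° east of the west edge: ((-62.198 − 102.262) mod 360) = 195.540°.
195.540° > 141.416° ⇒ outside.

No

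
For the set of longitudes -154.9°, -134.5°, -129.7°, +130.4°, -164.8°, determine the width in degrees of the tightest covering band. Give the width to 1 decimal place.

Sort the longitudes: -164.8°, -154.9°, -134.5°, -129.7°, +130.4°.
Eastward gaps between consecutive values (wrapping around): 9.9°, 20.4°, 4.8°, 260.1°, 64.8°.
Largest gap = 260.1° ⇒ minimal covering band is its complement: 360° − 260.1° = 99.9°.
Band runs from +130.4° eastward to -129.7°, crossing the antimeridian.

99.9°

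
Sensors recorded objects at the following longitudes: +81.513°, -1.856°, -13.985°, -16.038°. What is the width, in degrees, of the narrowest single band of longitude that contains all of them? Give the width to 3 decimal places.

Sort the longitudes: -16.038°, -13.985°, -1.856°, +81.513°.
Eastward gaps between consecutive values (wrapping around): 2.053°, 12.129°, 83.369°, 262.449°.
Largest gap = 262.449° ⇒ minimal covering band is its complement: 360° − 262.449° = 97.551°.
Band runs from -16.038° eastward to +81.513°.

97.551°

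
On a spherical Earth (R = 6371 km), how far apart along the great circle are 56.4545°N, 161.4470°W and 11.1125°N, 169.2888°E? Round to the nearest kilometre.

5635 km

Δλ = 169.2888 − -161.4470 = 330.7358°; wrapped into (−180°, 180°]: -29.2642°.
Δφ = 11.1125 − 56.4545 = -45.3420°.
a = sin²(Δφ/2) + cos φ₁ · cos φ₂ · sin²(Δλ/2) = 0.183165.
c = 2·atan2(√a, √(1−a)) = 0.88451 rad → d = 6371·c ≈ 5635.20 km.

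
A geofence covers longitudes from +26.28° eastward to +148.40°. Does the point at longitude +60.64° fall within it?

Band width going east from +26.28° to +148.40°: ((148.40 − 26.28) mod 360) = 122.12°.
Offset of +60.64° east of the west edge: ((60.64 − 26.28) mod 360) = 34.36°.
34.36° ≤ 122.12° ⇒ inside.

Yes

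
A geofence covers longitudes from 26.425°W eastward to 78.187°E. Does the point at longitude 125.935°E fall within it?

No

Band width going east from -26.425° to +78.187°: ((78.187 − -26.425) mod 360) = 104.612°.
Offset of +125.935° east of the west edge: ((125.935 − -26.425) mod 360) = 152.360°.
152.360° > 104.612° ⇒ outside.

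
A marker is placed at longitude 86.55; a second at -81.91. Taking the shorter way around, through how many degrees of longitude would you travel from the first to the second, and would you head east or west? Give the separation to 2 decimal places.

Raw difference: -81.91 − 86.55 = -168.46°.
Normalise into (−180°, 180°]: -168.46° stays -168.46°.
Negative ⇒ the second point lies to the west; separation 168.46°.

168.46° west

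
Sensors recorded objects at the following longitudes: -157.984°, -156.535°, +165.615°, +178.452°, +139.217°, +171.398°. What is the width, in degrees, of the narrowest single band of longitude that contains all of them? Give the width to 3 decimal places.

Sort the longitudes: -157.984°, -156.535°, +139.217°, +165.615°, +171.398°, +178.452°.
Eastward gaps between consecutive values (wrapping around): 1.449°, 295.752°, 26.398°, 5.783°, 7.054°, 23.564°.
Largest gap = 295.752° ⇒ minimal covering band is its complement: 360° − 295.752° = 64.248°.
Band runs from +139.217° eastward to -156.535°, crossing the antimeridian.

64.248°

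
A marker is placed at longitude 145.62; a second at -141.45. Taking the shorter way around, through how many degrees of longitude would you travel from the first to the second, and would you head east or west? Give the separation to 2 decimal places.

72.93° east

Raw difference: -141.45 − 145.62 = -287.07°.
Normalise into (−180°, 180°]: -287.07° + 360° = 72.93°.
Positive ⇒ the second point lies to the east; separation 72.93°.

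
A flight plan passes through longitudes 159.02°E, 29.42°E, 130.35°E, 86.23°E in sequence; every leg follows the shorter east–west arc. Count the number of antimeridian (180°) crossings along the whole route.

0

Leg 1: +159.02° → +29.42°, shortest Δλ = -129.6° (west) — does not cross 180°.
Leg 2: +29.42° → +130.35°, shortest Δλ = 100.93° (east) — does not cross 180°.
Leg 3: +130.35° → +86.23°, shortest Δλ = -44.12° (west) — does not cross 180°.
Total crossings: 0.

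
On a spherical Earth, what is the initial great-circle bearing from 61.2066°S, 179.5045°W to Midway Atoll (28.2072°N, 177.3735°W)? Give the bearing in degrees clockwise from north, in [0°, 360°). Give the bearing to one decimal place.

Δλ = -177.3735 − -179.5045 = 2.1310°.
θ = atan2( sin Δλ · cos φ₂ , cos φ₁ · sin φ₂ − sin φ₁ · cos φ₂ · cos Δλ )
  = atan2(0.03277, 0.99941) = 1.878° → normalised to [0°, 360°): 1.878°.

1.9°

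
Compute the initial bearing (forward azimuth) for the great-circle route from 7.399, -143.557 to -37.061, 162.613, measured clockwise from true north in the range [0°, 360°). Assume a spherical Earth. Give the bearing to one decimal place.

Δλ = 162.613 − -143.557 = 306.170°; wrapped into (−180°, 180°]: -53.830°.
θ = atan2( sin Δλ · cos φ₂ , cos φ₁ · sin φ₂ − sin φ₁ · cos φ₂ · cos Δλ )
  = atan2(-0.64420, -0.65830) = -135.620° → normalised to [0°, 360°): 224.380°.

224.4°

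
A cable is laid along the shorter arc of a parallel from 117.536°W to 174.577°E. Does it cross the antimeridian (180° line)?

Yes

Naïve |174.577 − -117.536| = 292.113° > 180°, so the shorter arc goes the other way round — across 180°.
Signed shortest Δλ = ((174.577 − -117.536 + 180) mod 360) − 180 = -67.887°.
Going west by 67.887° from -117.536° passes through 180° before reaching +174.577°.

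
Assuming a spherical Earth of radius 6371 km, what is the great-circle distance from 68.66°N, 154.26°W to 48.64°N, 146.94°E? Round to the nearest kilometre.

3841 km

Δλ = 146.94 − -154.26 = 301.20°; wrapped into (−180°, 180°]: -58.80°.
Δφ = 48.64 − 68.66 = -20.02°.
a = sin²(Δφ/2) + cos φ₁ · cos φ₂ · sin²(Δλ/2) = 0.088161.
c = 2·atan2(√a, √(1−a)) = 0.60293 rad → d = 6371·c ≈ 3841.27 km.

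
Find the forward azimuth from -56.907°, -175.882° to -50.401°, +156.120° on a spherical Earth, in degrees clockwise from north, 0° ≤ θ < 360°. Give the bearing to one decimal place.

Δλ = 156.120 − -175.882 = 332.002°; wrapped into (−180°, 180°]: -27.998°.
θ = atan2( sin Δλ · cos φ₂ , cos φ₁ · sin φ₂ − sin φ₁ · cos φ₂ · cos Δλ )
  = atan2(-0.29923, 0.05081) = -80.363° → normalised to [0°, 360°): 279.637°.

279.6°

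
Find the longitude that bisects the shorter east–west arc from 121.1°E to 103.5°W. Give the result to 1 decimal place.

171.2°W

Signed shortest Δλ from +121.1° to -103.5° is +135.4°.
Midpoint longitude = +121.1° + (+135.4°)/2 = +121.1° + 67.7° = +188.8°.
Normalise into (−180°, 180°]: -171.2°.
(The naïve average (+121.1 + -103.5)/2 = 8.8° is on the wrong side of the globe.)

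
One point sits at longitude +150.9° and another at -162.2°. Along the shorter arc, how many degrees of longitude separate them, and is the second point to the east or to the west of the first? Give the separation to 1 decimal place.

Raw difference: -162.2 − 150.9 = -313.1°.
Normalise into (−180°, 180°]: -313.1° + 360° = 46.9°.
Positive ⇒ the second point lies to the east; separation 46.9°.

46.9° east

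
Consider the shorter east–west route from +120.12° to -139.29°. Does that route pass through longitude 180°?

Yes

Naïve |-139.29 − 120.12| = 259.41° > 180°, so the shorter arc goes the other way round — across 180°.
Signed shortest Δλ = ((-139.29 − 120.12 + 180) mod 360) − 180 = 100.59°.
Going east by 100.59° from +120.12° passes through 180° before reaching -139.29°.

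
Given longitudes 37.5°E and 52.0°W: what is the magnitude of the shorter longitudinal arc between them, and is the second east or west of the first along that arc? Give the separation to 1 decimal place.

Raw difference: -52.0 − 37.5 = -89.5°.
Normalise into (−180°, 180°]: -89.5° stays -89.5°.
Negative ⇒ the second point lies to the west; separation 89.5°.

89.5° west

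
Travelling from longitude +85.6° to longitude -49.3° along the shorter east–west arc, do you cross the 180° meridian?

No

Signed shortest Δλ = ((-49.3 − 85.6 + 180) mod 360) − 180 = -134.9°.
Going west by 134.9° from +85.6° reaches -49.3° without touching 180°.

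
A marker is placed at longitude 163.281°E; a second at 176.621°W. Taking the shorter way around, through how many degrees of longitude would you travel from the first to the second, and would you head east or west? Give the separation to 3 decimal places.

Raw difference: -176.621 − 163.281 = -339.902°.
Normalise into (−180°, 180°]: -339.902° + 360° = 20.098°.
Positive ⇒ the second point lies to the east; separation 20.098°.

20.098° east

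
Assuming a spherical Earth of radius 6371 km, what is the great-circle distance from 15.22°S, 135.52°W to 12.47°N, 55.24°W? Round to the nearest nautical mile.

Δλ = -55.24 − -135.52 = 80.28°.
Δφ = 12.47 − -15.22 = 27.69°.
a = sin²(Δφ/2) + cos φ₁ · cos φ₂ · sin²(Δλ/2) = 0.448809.
c = 2·atan2(√a, √(1−a)) = 1.46824 rad → d = 6371·c ≈ 9354.13 km ≈ 5050.82 nmi.

5051 nmi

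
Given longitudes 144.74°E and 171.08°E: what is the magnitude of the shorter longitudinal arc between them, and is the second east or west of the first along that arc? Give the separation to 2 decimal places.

26.34° east

Raw difference: 171.08 − 144.74 = 26.34°.
Normalise into (−180°, 180°]: 26.34° stays 26.34°.
Positive ⇒ the second point lies to the east; separation 26.34°.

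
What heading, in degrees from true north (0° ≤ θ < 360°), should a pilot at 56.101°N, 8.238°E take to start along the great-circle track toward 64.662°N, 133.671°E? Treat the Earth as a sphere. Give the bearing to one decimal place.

Δλ = 133.671 − 8.238 = 125.433°.
θ = atan2( sin Δλ · cos φ₂ , cos φ₁ · sin φ₂ − sin φ₁ · cos φ₂ · cos Δλ )
  = atan2(0.34870, 0.71001) = 26.156° → normalised to [0°, 360°): 26.156°.

26.2°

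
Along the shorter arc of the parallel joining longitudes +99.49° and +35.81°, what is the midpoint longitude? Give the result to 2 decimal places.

Signed shortest Δλ from +99.49° to +35.81° is -63.68°.
Midpoint longitude = +99.49° + (-63.68°)/2 = +99.49° − 31.84° = +67.65°.

+67.65°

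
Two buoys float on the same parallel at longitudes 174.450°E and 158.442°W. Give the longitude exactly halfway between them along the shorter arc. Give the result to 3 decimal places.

Signed shortest Δλ from +174.450° to -158.442° is +27.108°.
Midpoint longitude = +174.450° + (+27.108°)/2 = +174.450° + 13.554° = +188.004°.
Normalise into (−180°, 180°]: -171.996°.
(The naïve average (+174.450 + -158.442)/2 = 8.004° is on the wrong side of the globe.)

171.996°W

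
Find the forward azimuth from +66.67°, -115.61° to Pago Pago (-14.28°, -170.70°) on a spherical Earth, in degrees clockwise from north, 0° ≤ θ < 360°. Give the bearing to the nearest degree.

Δλ = -170.70 − -115.61 = -55.09°.
θ = atan2( sin Δλ · cos φ₂ , cos φ₁ · sin φ₂ − sin φ₁ · cos φ₂ · cos Δλ )
  = atan2(-0.79471, -0.60695) = -127.370° → normalised to [0°, 360°): 232.630°.

233°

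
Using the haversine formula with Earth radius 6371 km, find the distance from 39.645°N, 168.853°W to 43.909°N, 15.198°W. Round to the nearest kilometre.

Δλ = -15.198 − -168.853 = 153.655°.
Δφ = 43.909 − 39.645 = 4.264°.
a = sin²(Δφ/2) + cos φ₁ · cos φ₂ · sin²(Δλ/2) = 0.527325.
c = 2·atan2(√a, √(1−a)) = 1.62547 rad → d = 6371·c ≈ 10355.89 km.

10356 km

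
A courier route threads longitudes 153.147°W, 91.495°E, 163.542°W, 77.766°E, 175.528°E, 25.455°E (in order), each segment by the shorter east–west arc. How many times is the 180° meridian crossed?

Leg 1: -153.147° → +91.495°, shortest Δλ = -115.358° (west) — crosses 180°.
Leg 2: +91.495° → -163.542°, shortest Δλ = 104.963° (east) — crosses 180°.
Leg 3: -163.542° → +77.766°, shortest Δλ = -118.692° (west) — crosses 180°.
Leg 4: +77.766° → +175.528°, shortest Δλ = 97.762° (east) — does not cross 180°.
Leg 5: +175.528° → +25.455°, shortest Δλ = -150.073° (west) — does not cross 180°.
Total crossings: 3.

3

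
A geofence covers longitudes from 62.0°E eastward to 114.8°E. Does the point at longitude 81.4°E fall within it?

Yes

Band width going east from +62.0° to +114.8°: ((114.8 − 62.0) mod 360) = 52.8°.
Offset of +81.4° east of the west edge: ((81.4 − 62.0) mod 360) = 19.4°.
19.4° ≤ 52.8° ⇒ inside.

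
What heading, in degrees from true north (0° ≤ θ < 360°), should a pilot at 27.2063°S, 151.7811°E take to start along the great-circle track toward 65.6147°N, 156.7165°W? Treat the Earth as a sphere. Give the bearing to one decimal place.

19.2°

Δλ = -156.7165 − 151.7811 = -308.4976°; wrapped into (−180°, 180°]: 51.5024°.
θ = atan2( sin Δλ · cos φ₂ , cos φ₁ · sin φ₂ − sin φ₁ · cos φ₂ · cos Δλ )
  = atan2(0.32313, 0.92753) = 19.207° → normalised to [0°, 360°): 19.207°.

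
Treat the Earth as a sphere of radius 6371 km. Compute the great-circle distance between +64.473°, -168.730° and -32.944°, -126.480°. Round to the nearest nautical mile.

Δλ = -126.480 − -168.730 = 42.250°.
Δφ = -32.944 − 64.473 = -97.417°.
a = sin²(Δφ/2) + cos φ₁ · cos φ₂ · sin²(Δλ/2) = 0.611519.
c = 2·atan2(√a, √(1−a)) = 1.79573 rad → d = 6371·c ≈ 11440.57 km ≈ 6177.41 nmi.

6177 nmi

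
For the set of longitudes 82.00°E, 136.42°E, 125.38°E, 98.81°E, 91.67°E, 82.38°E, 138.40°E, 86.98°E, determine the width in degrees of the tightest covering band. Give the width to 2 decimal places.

56.40°

Sort the longitudes: +82.00°, +82.38°, +86.98°, +91.67°, +98.81°, +125.38°, +136.42°, +138.40°.
Eastward gaps between consecutive values (wrapping around): 0.38°, 4.60°, 4.69°, 7.14°, 26.57°, 11.04°, 1.98°, 303.60°.
Largest gap = 303.60° ⇒ minimal covering band is its complement: 360° − 303.60° = 56.40°.
Band runs from +82.00° eastward to +138.40°.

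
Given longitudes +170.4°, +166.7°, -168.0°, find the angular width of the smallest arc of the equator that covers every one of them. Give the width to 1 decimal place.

Sort the longitudes: -168.0°, +166.7°, +170.4°.
Eastward gaps between consecutive values (wrapping around): 334.7°, 3.7°, 21.6°.
Largest gap = 334.7° ⇒ minimal covering band is its complement: 360° − 334.7° = 25.3°.
Band runs from +166.7° eastward to -168.0°, crossing the antimeridian.

25.3°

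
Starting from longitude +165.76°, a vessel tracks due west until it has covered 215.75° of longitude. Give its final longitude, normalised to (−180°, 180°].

Start at +165.76°; shift −215.75° → -49.99°.
-49.99° already lies in (−180°, 180°].

-49.99°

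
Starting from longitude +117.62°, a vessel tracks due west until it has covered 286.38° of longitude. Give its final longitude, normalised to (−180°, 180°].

-168.76°

Start at +117.62°; shift −286.38° → -168.76°.
-168.76° already lies in (−180°, 180°].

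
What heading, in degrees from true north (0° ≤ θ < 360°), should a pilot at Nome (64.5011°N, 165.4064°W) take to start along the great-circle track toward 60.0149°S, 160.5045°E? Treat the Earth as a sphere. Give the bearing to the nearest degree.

Δλ = 160.5045 − -165.4064 = 325.9109°; wrapped into (−180°, 180°]: -34.0891°.
θ = atan2( sin Δλ · cos φ₂ , cos φ₁ · sin φ₂ − sin φ₁ · cos φ₂ · cos Δλ )
  = atan2(-0.28011, -0.74646) = -159.431° → normalised to [0°, 360°): 200.569°.

201°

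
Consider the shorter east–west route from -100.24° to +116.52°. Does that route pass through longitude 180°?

Yes

Naïve |116.52 − -100.24| = 216.76° > 180°, so the shorter arc goes the other way round — across 180°.
Signed shortest Δλ = ((116.52 − -100.24 + 180) mod 360) − 180 = -143.24°.
Going west by 143.24° from -100.24° passes through 180° before reaching +116.52°.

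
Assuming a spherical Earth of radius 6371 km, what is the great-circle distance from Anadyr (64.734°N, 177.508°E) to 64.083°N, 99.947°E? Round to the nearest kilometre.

Δλ = 99.947 − 177.508 = -77.561°.
Δφ = 64.083 − 64.734 = -0.651°.
a = sin²(Δφ/2) + cos φ₁ · cos φ₂ · sin²(Δλ/2) = 0.073216.
c = 2·atan2(√a, √(1−a)) = 0.54800 rad → d = 6371·c ≈ 3491.31 km.

3491 km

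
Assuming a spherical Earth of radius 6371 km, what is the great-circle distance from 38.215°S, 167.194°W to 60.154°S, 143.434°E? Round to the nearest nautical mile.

Δλ = 143.434 − -167.194 = 310.628°; wrapped into (−180°, 180°]: -49.372°.
Δφ = -60.154 − -38.215 = -21.939°.
a = sin²(Δφ/2) + cos φ₁ · cos φ₂ · sin²(Δλ/2) = 0.104413.
c = 2·atan2(√a, √(1−a)) = 0.65807 rad → d = 6371·c ≈ 4192.57 km ≈ 2263.80 nmi.

2264 nmi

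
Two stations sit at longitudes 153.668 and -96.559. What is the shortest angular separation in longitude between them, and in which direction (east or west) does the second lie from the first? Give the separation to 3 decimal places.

109.773° east

Raw difference: -96.559 − 153.668 = -250.227°.
Normalise into (−180°, 180°]: -250.227° + 360° = 109.773°.
Positive ⇒ the second point lies to the east; separation 109.773°.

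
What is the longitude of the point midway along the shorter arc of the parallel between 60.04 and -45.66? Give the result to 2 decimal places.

Signed shortest Δλ from +60.04° to -45.66° is -105.70°.
Midpoint longitude = +60.04° + (-105.70°)/2 = +60.04° − 52.85° = +7.19°.

+7.19°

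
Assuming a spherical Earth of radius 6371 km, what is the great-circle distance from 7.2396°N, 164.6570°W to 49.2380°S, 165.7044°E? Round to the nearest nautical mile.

Δλ = 165.7044 − -164.6570 = 330.3614°; wrapped into (−180°, 180°]: -29.6386°.
Δφ = -49.2380 − 7.2396 = -56.4776°.
a = sin²(Δφ/2) + cos φ₁ · cos φ₂ · sin²(Δλ/2) = 0.266241.
c = 2·atan2(√a, √(1−a)) = 1.08432 rad → d = 6371·c ≈ 6908.18 km ≈ 3730.12 nmi.

3730 nmi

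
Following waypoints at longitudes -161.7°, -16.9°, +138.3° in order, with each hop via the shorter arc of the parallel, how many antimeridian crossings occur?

0

Leg 1: -161.7° → -16.9°, shortest Δλ = 144.8° (east) — does not cross 180°.
Leg 2: -16.9° → +138.3°, shortest Δλ = 155.2° (east) — does not cross 180°.
Total crossings: 0.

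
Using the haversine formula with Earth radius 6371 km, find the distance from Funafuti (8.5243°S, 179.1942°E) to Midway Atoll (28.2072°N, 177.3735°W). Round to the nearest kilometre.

Δλ = -177.3735 − 179.1942 = -356.5677°; wrapped into (−180°, 180°]: 3.4323°.
Δφ = 28.2072 − -8.5243 = 36.7315°.
a = sin²(Δφ/2) + cos φ₁ · cos φ₂ · sin²(Δλ/2) = 0.100058.
c = 2·atan2(√a, √(1−a)) = 0.64369 rad → d = 6371·c ≈ 4100.98 km.

4101 km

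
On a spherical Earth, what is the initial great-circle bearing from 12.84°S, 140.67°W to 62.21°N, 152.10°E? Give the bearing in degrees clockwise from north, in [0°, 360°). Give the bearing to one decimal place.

Δλ = 152.10 − -140.67 = 292.77°; wrapped into (−180°, 180°]: -67.23°.
θ = atan2( sin Δλ · cos φ₂ , cos φ₁ · sin φ₂ − sin φ₁ · cos φ₂ · cos Δλ )
  = atan2(-0.42990, 0.90264) = -25.467° → normalised to [0°, 360°): 334.533°.

334.5°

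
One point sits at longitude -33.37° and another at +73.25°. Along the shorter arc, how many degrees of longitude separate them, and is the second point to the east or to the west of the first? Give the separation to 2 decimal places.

Raw difference: 73.25 − -33.37 = 106.62°.
Normalise into (−180°, 180°]: 106.62° stays 106.62°.
Positive ⇒ the second point lies to the east; separation 106.62°.

106.62° east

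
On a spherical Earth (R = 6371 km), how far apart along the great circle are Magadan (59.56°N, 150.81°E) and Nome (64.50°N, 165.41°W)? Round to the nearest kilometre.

2298 km

Δλ = -165.41 − 150.81 = -316.22°; wrapped into (−180°, 180°]: 43.78°.
Δφ = 64.50 − 59.56 = 4.94°.
a = sin²(Δφ/2) + cos φ₁ · cos φ₂ · sin²(Δλ/2) = 0.032175.
c = 2·atan2(√a, √(1−a)) = 0.36070 rad → d = 6371·c ≈ 2298.01 km.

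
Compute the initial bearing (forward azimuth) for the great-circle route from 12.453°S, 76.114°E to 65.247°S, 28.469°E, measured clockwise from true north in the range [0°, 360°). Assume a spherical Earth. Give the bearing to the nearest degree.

Δλ = 28.469 − 76.114 = -47.645°.
θ = atan2( sin Δλ · cos φ₂ , cos φ₁ · sin φ₂ − sin φ₁ · cos φ₂ · cos Δλ )
  = atan2(-0.30942, -0.82593) = -159.462° → normalised to [0°, 360°): 200.538°.

201°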